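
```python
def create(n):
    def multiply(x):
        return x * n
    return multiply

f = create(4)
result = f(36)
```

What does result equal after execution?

Step 1: create(4) returns multiply closure with n = 4.
Step 2: f(36) computes 36 * 4 = 144.
Step 3: result = 144

The answer is 144.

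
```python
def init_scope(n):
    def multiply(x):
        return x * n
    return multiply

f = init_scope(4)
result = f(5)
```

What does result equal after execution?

Step 1: init_scope(4) returns multiply closure with n = 4.
Step 2: f(5) computes 5 * 4 = 20.
Step 3: result = 20

The answer is 20.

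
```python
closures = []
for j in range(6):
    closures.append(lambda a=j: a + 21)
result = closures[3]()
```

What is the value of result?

Step 1: Default argument a=j captures j's value at definition time.
Step 2: closures[3] was defined when j = 3, so a defaults to 3.
Step 3: result = 3 + 21 = 24 (default arg fixes the late binding issue)

The answer is 24.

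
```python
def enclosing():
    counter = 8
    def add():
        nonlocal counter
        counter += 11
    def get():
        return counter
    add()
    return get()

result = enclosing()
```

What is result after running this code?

Step 1: counter = 8. add() modifies it via nonlocal, get() reads it.
Step 2: add() makes counter = 8 + 11 = 19.
Step 3: get() returns 19. result = 19

The answer is 19.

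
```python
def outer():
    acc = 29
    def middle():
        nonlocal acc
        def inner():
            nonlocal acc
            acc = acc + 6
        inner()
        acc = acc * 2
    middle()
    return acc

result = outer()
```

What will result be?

Step 1: acc = 29.
Step 2: inner() adds 6: acc = 29 + 6 = 35.
Step 3: middle() doubles: acc = 35 * 2 = 70.
Step 4: result = 70

The answer is 70.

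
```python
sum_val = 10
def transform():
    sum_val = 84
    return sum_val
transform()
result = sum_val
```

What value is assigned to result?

Step 1: Global sum_val = 10.
Step 2: transform() creates local sum_val = 84 (shadow, not modification).
Step 3: After transform() returns, global sum_val is unchanged. result = 10

The answer is 10.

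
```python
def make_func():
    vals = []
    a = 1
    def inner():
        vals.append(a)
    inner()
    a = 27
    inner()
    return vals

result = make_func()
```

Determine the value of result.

Step 1: a = 1. inner() appends current a to vals.
Step 2: First inner(): appends 1. Then a = 27.
Step 3: Second inner(): appends 27 (closure sees updated a). result = [1, 27]

The answer is [1, 27].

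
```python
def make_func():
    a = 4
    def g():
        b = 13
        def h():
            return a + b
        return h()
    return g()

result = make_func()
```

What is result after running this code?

Step 1: make_func() defines a = 4. g() defines b = 13.
Step 2: h() accesses both from enclosing scopes: a = 4, b = 13.
Step 3: result = 4 + 13 = 17

The answer is 17.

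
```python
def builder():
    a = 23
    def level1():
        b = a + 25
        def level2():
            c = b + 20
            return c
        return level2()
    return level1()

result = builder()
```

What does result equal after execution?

Step 1: a = 23. b = a + 25 = 48.
Step 2: c = b + 20 = 48 + 20 = 68.
Step 3: result = 68

The answer is 68.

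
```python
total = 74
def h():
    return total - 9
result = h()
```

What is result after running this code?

Step 1: total = 74 is defined globally.
Step 2: h() looks up total from global scope = 74, then computes 74 - 9 = 65.
Step 3: result = 65

The answer is 65.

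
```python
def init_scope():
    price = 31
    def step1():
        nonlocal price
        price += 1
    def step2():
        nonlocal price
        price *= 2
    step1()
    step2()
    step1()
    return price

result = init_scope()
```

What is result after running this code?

Step 1: price = 31.
Step 2: step1(): price = 31 + 1 = 32.
Step 3: step2(): price = 32 * 2 = 64.
Step 4: step1(): price = 64 + 1 = 65. result = 65

The answer is 65.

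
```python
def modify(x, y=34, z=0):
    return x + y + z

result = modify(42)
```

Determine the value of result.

Step 1: modify(42) uses defaults y = 34, z = 0.
Step 2: Returns 42 + 34 + 0 = 76.
Step 3: result = 76

The answer is 76.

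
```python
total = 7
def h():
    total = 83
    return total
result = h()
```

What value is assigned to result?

Step 1: Global total = 7.
Step 2: h() creates local total = 83, shadowing the global.
Step 3: Returns local total = 83. result = 83

The answer is 83.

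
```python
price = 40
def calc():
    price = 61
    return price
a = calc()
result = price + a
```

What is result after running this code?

Step 1: Global price = 40. calc() returns local price = 61.
Step 2: a = 61. Global price still = 40.
Step 3: result = 40 + 61 = 101

The answer is 101.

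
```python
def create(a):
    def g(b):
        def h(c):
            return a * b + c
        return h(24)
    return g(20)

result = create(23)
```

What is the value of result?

Step 1: a = 23, b = 20, c = 24.
Step 2: h() computes a * b + c = 23 * 20 + 24 = 484.
Step 3: result = 484

The answer is 484.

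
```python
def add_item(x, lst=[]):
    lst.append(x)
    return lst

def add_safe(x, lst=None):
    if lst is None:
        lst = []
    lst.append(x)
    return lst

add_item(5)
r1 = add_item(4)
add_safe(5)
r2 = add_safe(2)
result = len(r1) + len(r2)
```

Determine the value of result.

Step 1: add_item shares mutable default: after 2 calls, lst = [5, 4], len = 2.
Step 2: add_safe creates fresh list each time: r2 = [2], len = 1.
Step 3: result = 2 + 1 = 3

The answer is 3.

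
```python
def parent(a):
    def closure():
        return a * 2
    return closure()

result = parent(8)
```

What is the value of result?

Step 1: parent(8) binds parameter a = 8.
Step 2: closure() accesses a = 8 from enclosing scope.
Step 3: result = 8 * 2 = 16

The answer is 16.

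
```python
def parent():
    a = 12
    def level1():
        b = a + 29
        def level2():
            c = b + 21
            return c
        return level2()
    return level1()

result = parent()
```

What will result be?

Step 1: a = 12. b = a + 29 = 41.
Step 2: c = b + 21 = 41 + 21 = 62.
Step 3: result = 62

The answer is 62.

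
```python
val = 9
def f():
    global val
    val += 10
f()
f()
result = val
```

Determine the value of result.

Step 1: val = 9.
Step 2: First f(): val = 9 + 10 = 19.
Step 3: Second f(): val = 19 + 10 = 29. result = 29

The answer is 29.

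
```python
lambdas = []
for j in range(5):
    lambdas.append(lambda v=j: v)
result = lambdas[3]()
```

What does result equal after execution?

Step 1: Default argument v=j captures j's value at each iteration.
Step 2: lambdas[3] captured v = 3 when j was 3.
Step 3: result = 3

The answer is 3.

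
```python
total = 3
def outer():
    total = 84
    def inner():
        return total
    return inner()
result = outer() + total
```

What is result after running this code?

Step 1: Global total = 3. outer() shadows with total = 84.
Step 2: inner() returns enclosing total = 84. outer() = 84.
Step 3: result = 84 + global total (3) = 87

The answer is 87.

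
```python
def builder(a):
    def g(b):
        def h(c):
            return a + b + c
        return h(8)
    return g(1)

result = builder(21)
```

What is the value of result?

Step 1: a = 21, b = 1, c = 8 across three nested scopes.
Step 2: h() accesses all three via LEGB rule.
Step 3: result = 21 + 1 + 8 = 30

The answer is 30.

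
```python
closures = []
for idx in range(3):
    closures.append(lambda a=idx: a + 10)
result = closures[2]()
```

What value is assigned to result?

Step 1: Default argument a=idx captures idx's value at definition time.
Step 2: closures[2] was defined when idx = 2, so a defaults to 2.
Step 3: result = 2 + 10 = 12 (default arg fixes the late binding issue)

The answer is 12.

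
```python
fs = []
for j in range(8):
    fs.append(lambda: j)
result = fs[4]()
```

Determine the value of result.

Step 1: The loop creates 8 lambdas, all referencing the same variable j.
Step 2: After the loop, j = 7 (final value).
Step 3: fs[4]() looks up j at call time and finds 7. This is the late binding gotcha. result = 7

The answer is 7.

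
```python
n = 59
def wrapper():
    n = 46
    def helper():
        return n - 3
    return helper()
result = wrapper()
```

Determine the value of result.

Step 1: wrapper() shadows global n with n = 46.
Step 2: helper() finds n = 46 in enclosing scope, computes 46 - 3 = 43.
Step 3: result = 43

The answer is 43.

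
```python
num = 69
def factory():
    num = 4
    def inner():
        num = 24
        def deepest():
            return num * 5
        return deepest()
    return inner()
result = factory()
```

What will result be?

Step 1: deepest() looks up num through LEGB: not local, finds num = 24 in enclosing inner().
Step 2: Returns 24 * 5 = 120.
Step 3: result = 120

The answer is 120.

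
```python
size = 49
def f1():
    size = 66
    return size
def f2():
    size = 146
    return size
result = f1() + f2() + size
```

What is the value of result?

Step 1: Each function shadows global size with its own local.
Step 2: f1() returns 66, f2() returns 146.
Step 3: Global size = 49 is unchanged. result = 66 + 146 + 49 = 261

The answer is 261.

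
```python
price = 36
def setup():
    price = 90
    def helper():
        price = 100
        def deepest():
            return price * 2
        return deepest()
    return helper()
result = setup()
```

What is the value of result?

Step 1: deepest() looks up price through LEGB: not local, finds price = 100 in enclosing helper().
Step 2: Returns 100 * 2 = 200.
Step 3: result = 200

The answer is 200.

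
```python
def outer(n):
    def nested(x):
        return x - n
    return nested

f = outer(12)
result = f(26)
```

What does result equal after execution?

Step 1: outer(12) creates a closure capturing n = 12.
Step 2: f(26) computes 26 - 12 = 14.
Step 3: result = 14

The answer is 14.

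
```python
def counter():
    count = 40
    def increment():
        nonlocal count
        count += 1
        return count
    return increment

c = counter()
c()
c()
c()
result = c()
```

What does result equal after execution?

Step 1: counter() creates closure with count = 40.
Step 2: Each c() call increments count via nonlocal. After 4 calls: 40 + 4 = 44.
Step 3: result = 44

The answer is 44.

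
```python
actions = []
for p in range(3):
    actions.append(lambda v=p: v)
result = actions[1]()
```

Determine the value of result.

Step 1: Default argument v=p captures p's value at each iteration.
Step 2: actions[1] captured v = 1 when p was 1.
Step 3: result = 1

The answer is 1.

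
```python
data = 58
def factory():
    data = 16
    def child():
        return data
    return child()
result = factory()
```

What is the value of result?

Step 1: data = 58 globally, but factory() defines data = 16 locally.
Step 2: child() looks up data. Not in local scope, so checks enclosing scope (factory) and finds data = 16.
Step 3: result = 16

The answer is 16.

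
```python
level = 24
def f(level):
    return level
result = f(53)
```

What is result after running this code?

Step 1: Global level = 24.
Step 2: f(53) takes parameter level = 53, which shadows the global.
Step 3: result = 53

The answer is 53.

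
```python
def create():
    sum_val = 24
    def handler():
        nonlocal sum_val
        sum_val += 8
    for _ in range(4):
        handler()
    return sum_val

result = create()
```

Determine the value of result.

Step 1: sum_val = 24.
Step 2: handler() is called 4 times in a loop, each adding 8 via nonlocal.
Step 3: sum_val = 24 + 8 * 4 = 56

The answer is 56.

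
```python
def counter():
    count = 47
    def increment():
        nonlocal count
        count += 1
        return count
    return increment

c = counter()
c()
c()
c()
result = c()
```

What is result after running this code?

Step 1: counter() creates closure with count = 47.
Step 2: Each c() call increments count via nonlocal. After 4 calls: 47 + 4 = 51.
Step 3: result = 51

The answer is 51.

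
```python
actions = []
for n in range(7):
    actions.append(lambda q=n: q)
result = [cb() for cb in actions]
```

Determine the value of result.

Step 1: Default arg q=n captures n at each iteration.
Step 2: Each lambda has its own default: 0, 1, ..., 6.
Step 3: result = [0, 1, 2, 3, 4, 5, 6]

The answer is [0, 1, 2, 3, 4, 5, 6].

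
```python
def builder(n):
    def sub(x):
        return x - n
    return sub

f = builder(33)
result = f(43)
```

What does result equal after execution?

Step 1: builder(33) creates a closure capturing n = 33.
Step 2: f(43) computes 43 - 33 = 10.
Step 3: result = 10

The answer is 10.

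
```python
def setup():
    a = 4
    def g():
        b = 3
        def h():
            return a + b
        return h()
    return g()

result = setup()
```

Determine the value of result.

Step 1: setup() defines a = 4. g() defines b = 3.
Step 2: h() accesses both from enclosing scopes: a = 4, b = 3.
Step 3: result = 4 + 3 = 7

The answer is 7.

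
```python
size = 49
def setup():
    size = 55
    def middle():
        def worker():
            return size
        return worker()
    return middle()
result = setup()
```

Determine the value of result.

Step 1: setup() defines size = 55. middle() and worker() have no local size.
Step 2: worker() checks local (none), enclosing middle() (none), enclosing setup() and finds size = 55.
Step 3: result = 55

The answer is 55.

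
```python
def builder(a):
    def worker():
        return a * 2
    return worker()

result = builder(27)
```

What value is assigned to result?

Step 1: builder(27) binds parameter a = 27.
Step 2: worker() accesses a = 27 from enclosing scope.
Step 3: result = 27 * 2 = 54

The answer is 54.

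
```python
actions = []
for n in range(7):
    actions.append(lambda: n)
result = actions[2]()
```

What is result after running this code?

Step 1: The loop creates 7 lambdas, all referencing the same variable n.
Step 2: After the loop, n = 6 (final value).
Step 3: actions[2]() looks up n at call time and finds 6. This is the late binding gotcha. result = 6

The answer is 6.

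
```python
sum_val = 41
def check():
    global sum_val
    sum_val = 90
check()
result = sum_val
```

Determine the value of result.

Step 1: sum_val = 41 globally.
Step 2: check() declares global sum_val and sets it to 90.
Step 3: After check(), global sum_val = 90. result = 90

The answer is 90.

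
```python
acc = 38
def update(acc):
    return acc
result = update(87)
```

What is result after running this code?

Step 1: Global acc = 38.
Step 2: update(87) takes parameter acc = 87, which shadows the global.
Step 3: result = 87

The answer is 87.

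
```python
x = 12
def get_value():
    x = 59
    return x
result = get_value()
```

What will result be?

Step 1: Global x = 12.
Step 2: get_value() creates local x = 59, shadowing the global.
Step 3: Returns local x = 59. result = 59

The answer is 59.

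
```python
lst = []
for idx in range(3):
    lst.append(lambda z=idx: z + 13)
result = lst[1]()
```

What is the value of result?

Step 1: Default argument z=idx captures idx's value at definition time.
Step 2: lst[1] was defined when idx = 1, so z defaults to 1.
Step 3: result = 1 + 13 = 14 (default arg fixes the late binding issue)

The answer is 14.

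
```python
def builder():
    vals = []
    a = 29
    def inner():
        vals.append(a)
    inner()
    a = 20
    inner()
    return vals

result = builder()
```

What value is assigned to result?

Step 1: a = 29. inner() appends current a to vals.
Step 2: First inner(): appends 29. Then a = 20.
Step 3: Second inner(): appends 20 (closure sees updated a). result = [29, 20]

The answer is [29, 20].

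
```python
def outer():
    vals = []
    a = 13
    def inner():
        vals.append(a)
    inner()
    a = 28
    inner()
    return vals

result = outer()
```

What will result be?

Step 1: a = 13. inner() appends current a to vals.
Step 2: First inner(): appends 13. Then a = 28.
Step 3: Second inner(): appends 28 (closure sees updated a). result = [13, 28]

The answer is [13, 28].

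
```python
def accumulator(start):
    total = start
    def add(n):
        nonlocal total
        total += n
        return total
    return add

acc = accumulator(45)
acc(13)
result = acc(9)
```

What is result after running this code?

Step 1: accumulator(45) creates closure with total = 45.
Step 2: First acc(13): total = 45 + 13 = 58.
Step 3: Second acc(9): total = 58 + 9 = 67. result = 67

The answer is 67.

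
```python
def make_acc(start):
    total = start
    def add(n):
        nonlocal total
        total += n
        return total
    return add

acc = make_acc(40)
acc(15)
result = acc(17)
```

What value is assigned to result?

Step 1: make_acc(40) creates closure with total = 40.
Step 2: First acc(15): total = 40 + 15 = 55.
Step 3: Second acc(17): total = 55 + 17 = 72. result = 72

The answer is 72.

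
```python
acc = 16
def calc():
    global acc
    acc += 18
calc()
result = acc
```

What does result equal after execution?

Step 1: acc = 16 globally.
Step 2: calc() modifies global acc: acc += 18 = 34.
Step 3: result = 34

The answer is 34.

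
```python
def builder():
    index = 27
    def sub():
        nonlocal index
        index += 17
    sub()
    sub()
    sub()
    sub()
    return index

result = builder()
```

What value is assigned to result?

Step 1: index starts at 27.
Step 2: sub() is called 4 times, each adding 17.
Step 3: index = 27 + 17 * 4 = 95

The answer is 95.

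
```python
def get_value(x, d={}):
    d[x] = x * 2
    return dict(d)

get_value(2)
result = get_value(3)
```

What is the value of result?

Step 1: Mutable default dict is shared across calls.
Step 2: First call adds 2: 4. Second call adds 3: 6.
Step 3: result = {2: 4, 3: 6}

The answer is {2: 4, 3: 6}.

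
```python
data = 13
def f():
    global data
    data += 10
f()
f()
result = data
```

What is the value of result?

Step 1: data = 13.
Step 2: First f(): data = 13 + 10 = 23.
Step 3: Second f(): data = 23 + 10 = 33. result = 33

The answer is 33.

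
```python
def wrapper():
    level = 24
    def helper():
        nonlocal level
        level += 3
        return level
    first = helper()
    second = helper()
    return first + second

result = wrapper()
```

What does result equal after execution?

Step 1: level starts at 24.
Step 2: First call: level = 24 + 3 = 27, returns 27.
Step 3: Second call: level = 27 + 3 = 30, returns 30.
Step 4: result = 27 + 30 = 57

The answer is 57.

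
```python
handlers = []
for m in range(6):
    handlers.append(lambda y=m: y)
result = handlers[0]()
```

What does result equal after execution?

Step 1: Default argument y=m captures m's value at each iteration.
Step 2: handlers[0] captured y = 0 when m was 0.
Step 3: result = 0

The answer is 0.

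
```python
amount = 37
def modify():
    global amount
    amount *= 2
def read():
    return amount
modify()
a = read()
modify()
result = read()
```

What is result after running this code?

Step 1: amount = 37.
Step 2: First modify(): amount = 37 * 2 = 74.
Step 3: Second modify(): amount = 74 * 2 = 148.
Step 4: read() returns 148

The answer is 148.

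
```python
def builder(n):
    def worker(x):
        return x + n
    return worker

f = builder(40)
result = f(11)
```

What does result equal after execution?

Step 1: builder(40) creates a closure that captures n = 40.
Step 2: f(11) calls the closure with x = 11, returning 11 + 40 = 51.
Step 3: result = 51

The answer is 51.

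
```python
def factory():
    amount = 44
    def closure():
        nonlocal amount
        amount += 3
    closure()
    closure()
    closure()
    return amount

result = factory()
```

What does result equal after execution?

Step 1: amount starts at 44.
Step 2: closure() is called 3 times, each adding 3.
Step 3: amount = 44 + 3 * 3 = 53

The answer is 53.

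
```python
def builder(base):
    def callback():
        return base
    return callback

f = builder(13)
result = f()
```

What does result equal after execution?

Step 1: builder(13) creates closure capturing base = 13.
Step 2: f() returns the captured base = 13.
Step 3: result = 13

The answer is 13.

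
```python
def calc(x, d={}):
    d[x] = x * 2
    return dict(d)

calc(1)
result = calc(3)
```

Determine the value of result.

Step 1: Mutable default dict is shared across calls.
Step 2: First call adds 1: 2. Second call adds 3: 6.
Step 3: result = {1: 2, 3: 6}

The answer is {1: 2, 3: 6}.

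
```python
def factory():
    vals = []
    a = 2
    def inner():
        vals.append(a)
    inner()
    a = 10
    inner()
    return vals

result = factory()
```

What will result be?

Step 1: a = 2. inner() appends current a to vals.
Step 2: First inner(): appends 2. Then a = 10.
Step 3: Second inner(): appends 10 (closure sees updated a). result = [2, 10]

The answer is [2, 10].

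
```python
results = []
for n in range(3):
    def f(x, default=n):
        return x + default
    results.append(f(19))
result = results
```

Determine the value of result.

Step 1: Default argument default=n is evaluated at function definition time.
Step 2: Each iteration creates f with default = current n value.
Step 3: f(19) returns 19 + default. results = [19, 20, 21]

The answer is [19, 20, 21].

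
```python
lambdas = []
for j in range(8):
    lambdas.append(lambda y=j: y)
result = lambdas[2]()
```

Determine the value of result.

Step 1: Default argument y=j captures j's value at each iteration.
Step 2: lambdas[2] captured y = 2 when j was 2.
Step 3: result = 2

The answer is 2.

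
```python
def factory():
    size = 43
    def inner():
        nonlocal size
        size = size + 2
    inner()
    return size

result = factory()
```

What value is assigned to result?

Step 1: factory() sets size = 43.
Step 2: inner() uses nonlocal to modify size in factory's scope: size = 43 + 2 = 45.
Step 3: factory() returns the modified size = 45

The answer is 45.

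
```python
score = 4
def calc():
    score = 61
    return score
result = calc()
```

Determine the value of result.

Step 1: Global score = 4.
Step 2: calc() creates local score = 61, shadowing the global.
Step 3: Returns local score = 61. result = 61

The answer is 61.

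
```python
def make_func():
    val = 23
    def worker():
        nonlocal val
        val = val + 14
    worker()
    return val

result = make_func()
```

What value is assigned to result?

Step 1: make_func() sets val = 23.
Step 2: worker() uses nonlocal to modify val in make_func's scope: val = 23 + 14 = 37.
Step 3: make_func() returns the modified val = 37

The answer is 37.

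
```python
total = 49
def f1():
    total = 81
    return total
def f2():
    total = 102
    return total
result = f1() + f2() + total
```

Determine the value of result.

Step 1: Each function shadows global total with its own local.
Step 2: f1() returns 81, f2() returns 102.
Step 3: Global total = 49 is unchanged. result = 81 + 102 + 49 = 232

The answer is 232.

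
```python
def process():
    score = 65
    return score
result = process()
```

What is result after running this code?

Step 1: process() defines score = 65 in its local scope.
Step 2: return score finds the local variable score = 65.
Step 3: result = 65

The answer is 65.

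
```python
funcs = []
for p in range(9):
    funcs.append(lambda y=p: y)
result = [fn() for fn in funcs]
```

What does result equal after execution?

Step 1: Default arg y=p captures p at each iteration.
Step 2: Each lambda has its own default: 0, 1, ..., 8.
Step 3: result = [0, 1, 2, 3, 4, 5, 6, 7, 8]

The answer is [0, 1, 2, 3, 4, 5, 6, 7, 8].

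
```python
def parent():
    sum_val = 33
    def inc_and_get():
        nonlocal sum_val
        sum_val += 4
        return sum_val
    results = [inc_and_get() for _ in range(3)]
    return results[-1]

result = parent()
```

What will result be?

Step 1: sum_val = 33.
Step 2: Three calls to inc_and_get(), each adding 4.
Step 3: Last value = 33 + 4 * 3 = 45

The answer is 45.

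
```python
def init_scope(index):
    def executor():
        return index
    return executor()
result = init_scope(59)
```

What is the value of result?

Step 1: init_scope(59) binds parameter index = 59.
Step 2: executor() looks up index in enclosing scope and finds the parameter index = 59.
Step 3: result = 59

The answer is 59.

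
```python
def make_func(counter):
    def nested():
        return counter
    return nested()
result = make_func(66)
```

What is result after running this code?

Step 1: make_func(66) binds parameter counter = 66.
Step 2: nested() looks up counter in enclosing scope and finds the parameter counter = 66.
Step 3: result = 66

The answer is 66.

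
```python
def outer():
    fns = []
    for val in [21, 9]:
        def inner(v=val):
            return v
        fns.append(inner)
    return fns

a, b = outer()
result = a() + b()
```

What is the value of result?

Step 1: Default argument v=val captures val at each iteration.
Step 2: a() returns 21 (captured at first iteration), b() returns 9 (captured at second).
Step 3: result = 21 + 9 = 30

The answer is 30.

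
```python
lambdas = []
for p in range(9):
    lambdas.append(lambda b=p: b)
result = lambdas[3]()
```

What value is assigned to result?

Step 1: Default argument b=p captures p's value at each iteration.
Step 2: lambdas[3] captured b = 3 when p was 3.
Step 3: result = 3

The answer is 3.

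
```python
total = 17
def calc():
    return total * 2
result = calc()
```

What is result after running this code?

Step 1: total = 17 is defined globally.
Step 2: calc() looks up total from global scope = 17, then computes 17 * 2 = 34.
Step 3: result = 34

The answer is 34.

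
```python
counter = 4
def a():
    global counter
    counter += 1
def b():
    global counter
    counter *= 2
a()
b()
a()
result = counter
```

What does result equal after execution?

Step 1: counter = 4.
Step 2: a(): counter = 4 + 1 = 5.
Step 3: b(): counter = 5 * 2 = 10.
Step 4: a(): counter = 10 + 1 = 11

The answer is 11.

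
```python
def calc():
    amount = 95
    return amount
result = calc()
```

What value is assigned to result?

Step 1: calc() defines amount = 95 in its local scope.
Step 2: return amount finds the local variable amount = 95.
Step 3: result = 95

The answer is 95.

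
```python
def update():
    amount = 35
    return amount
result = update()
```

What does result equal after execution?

Step 1: update() defines amount = 35 in its local scope.
Step 2: return amount finds the local variable amount = 35.
Step 3: result = 35

The answer is 35.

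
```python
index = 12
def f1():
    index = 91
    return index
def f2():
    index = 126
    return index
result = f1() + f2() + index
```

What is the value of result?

Step 1: Each function shadows global index with its own local.
Step 2: f1() returns 91, f2() returns 126.
Step 3: Global index = 12 is unchanged. result = 91 + 126 + 12 = 229

The answer is 229.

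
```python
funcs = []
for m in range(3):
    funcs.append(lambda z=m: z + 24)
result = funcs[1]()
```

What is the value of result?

Step 1: Default argument z=m captures m's value at definition time.
Step 2: funcs[1] was defined when m = 1, so z defaults to 1.
Step 3: result = 1 + 24 = 25 (default arg fixes the late binding issue)

The answer is 25.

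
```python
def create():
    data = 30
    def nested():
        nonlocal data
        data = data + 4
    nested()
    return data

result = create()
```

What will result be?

Step 1: create() sets data = 30.
Step 2: nested() uses nonlocal to modify data in create's scope: data = 30 + 4 = 34.
Step 3: create() returns the modified data = 34

The answer is 34.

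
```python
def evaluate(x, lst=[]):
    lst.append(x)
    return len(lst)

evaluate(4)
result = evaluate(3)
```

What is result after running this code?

Step 1: Mutable default list persists between calls.
Step 2: First call: lst = [4], len = 1. Second call: lst = [4, 3], len = 2.
Step 3: result = 2

The answer is 2.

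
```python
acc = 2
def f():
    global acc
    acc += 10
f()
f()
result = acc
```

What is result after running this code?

Step 1: acc = 2.
Step 2: First f(): acc = 2 + 10 = 12.
Step 3: Second f(): acc = 12 + 10 = 22. result = 22

The answer is 22.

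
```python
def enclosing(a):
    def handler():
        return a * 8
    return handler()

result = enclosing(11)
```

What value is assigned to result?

Step 1: enclosing(11) binds parameter a = 11.
Step 2: handler() accesses a = 11 from enclosing scope.
Step 3: result = 11 * 8 = 88

The answer is 88.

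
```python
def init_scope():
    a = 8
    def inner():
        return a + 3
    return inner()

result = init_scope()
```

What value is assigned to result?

Step 1: init_scope() defines a = 8.
Step 2: inner() reads a = 8 from enclosing scope, returns 8 + 3 = 11.
Step 3: result = 11

The answer is 11.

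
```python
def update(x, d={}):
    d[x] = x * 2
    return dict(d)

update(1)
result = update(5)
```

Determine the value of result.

Step 1: Mutable default dict is shared across calls.
Step 2: First call adds 1: 2. Second call adds 5: 10.
Step 3: result = {1: 2, 5: 10}

The answer is {1: 2, 5: 10}.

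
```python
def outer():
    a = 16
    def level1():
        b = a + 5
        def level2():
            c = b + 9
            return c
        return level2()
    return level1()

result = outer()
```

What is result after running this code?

Step 1: a = 16. b = a + 5 = 21.
Step 2: c = b + 9 = 21 + 9 = 30.
Step 3: result = 30

The answer is 30.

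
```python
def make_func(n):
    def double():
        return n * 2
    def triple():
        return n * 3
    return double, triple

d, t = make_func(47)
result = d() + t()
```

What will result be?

Step 1: Both closures capture the same n = 47.
Step 2: d() = 47 * 2 = 94, t() = 47 * 3 = 141.
Step 3: result = 94 + 141 = 235

The answer is 235.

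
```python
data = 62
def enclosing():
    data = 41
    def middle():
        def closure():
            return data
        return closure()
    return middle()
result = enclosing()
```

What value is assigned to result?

Step 1: enclosing() defines data = 41. middle() and closure() have no local data.
Step 2: closure() checks local (none), enclosing middle() (none), enclosing enclosing() and finds data = 41.
Step 3: result = 41

The answer is 41.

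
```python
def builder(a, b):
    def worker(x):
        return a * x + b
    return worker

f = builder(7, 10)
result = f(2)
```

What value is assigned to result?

Step 1: builder(7, 10) captures a = 7, b = 10.
Step 2: f(2) computes 7 * 2 + 10 = 24.
Step 3: result = 24

The answer is 24.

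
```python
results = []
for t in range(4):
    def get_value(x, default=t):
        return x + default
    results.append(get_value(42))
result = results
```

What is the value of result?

Step 1: Default argument default=t is evaluated at function definition time.
Step 2: Each iteration creates get_value with default = current t value.
Step 3: get_value(42) returns 42 + default. results = [42, 43, 44, 45]

The answer is [42, 43, 44, 45].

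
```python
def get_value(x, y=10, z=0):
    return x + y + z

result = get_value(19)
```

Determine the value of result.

Step 1: get_value(19) uses defaults y = 10, z = 0.
Step 2: Returns 19 + 10 + 0 = 29.
Step 3: result = 29

The answer is 29.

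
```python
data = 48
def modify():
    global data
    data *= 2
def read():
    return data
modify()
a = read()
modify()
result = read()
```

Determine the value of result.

Step 1: data = 48.
Step 2: First modify(): data = 48 * 2 = 96.
Step 3: Second modify(): data = 96 * 2 = 192.
Step 4: read() returns 192

The answer is 192.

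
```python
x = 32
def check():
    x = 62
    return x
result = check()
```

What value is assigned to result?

Step 1: Global x = 32.
Step 2: check() creates local x = 62, shadowing the global.
Step 3: Returns local x = 62. result = 62

The answer is 62.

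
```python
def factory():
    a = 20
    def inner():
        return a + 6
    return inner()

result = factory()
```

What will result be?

Step 1: factory() defines a = 20.
Step 2: inner() reads a = 20 from enclosing scope, returns 20 + 6 = 26.
Step 3: result = 26

The answer is 26.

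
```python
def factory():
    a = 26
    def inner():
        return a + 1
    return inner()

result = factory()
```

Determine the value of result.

Step 1: factory() defines a = 26.
Step 2: inner() reads a = 26 from enclosing scope, returns 26 + 1 = 27.
Step 3: result = 27

The answer is 27.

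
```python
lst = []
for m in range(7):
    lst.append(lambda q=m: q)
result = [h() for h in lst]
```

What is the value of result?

Step 1: Default arg q=m captures m at each iteration.
Step 2: Each lambda has its own default: 0, 1, ..., 6.
Step 3: result = [0, 1, 2, 3, 4, 5, 6]

The answer is [0, 1, 2, 3, 4, 5, 6].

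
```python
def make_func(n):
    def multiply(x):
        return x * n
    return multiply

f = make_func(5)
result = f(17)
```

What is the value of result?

Step 1: make_func(5) returns multiply closure with n = 5.
Step 2: f(17) computes 17 * 5 = 85.
Step 3: result = 85

The answer is 85.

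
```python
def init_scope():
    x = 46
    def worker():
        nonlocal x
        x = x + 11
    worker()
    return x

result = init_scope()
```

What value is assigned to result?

Step 1: init_scope() sets x = 46.
Step 2: worker() uses nonlocal to modify x in init_scope's scope: x = 46 + 11 = 57.
Step 3: init_scope() returns the modified x = 57

The answer is 57.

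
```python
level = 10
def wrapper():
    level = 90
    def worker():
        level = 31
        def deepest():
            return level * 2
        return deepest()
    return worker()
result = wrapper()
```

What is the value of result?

Step 1: deepest() looks up level through LEGB: not local, finds level = 31 in enclosing worker().
Step 2: Returns 31 * 2 = 62.
Step 3: result = 62

The answer is 62.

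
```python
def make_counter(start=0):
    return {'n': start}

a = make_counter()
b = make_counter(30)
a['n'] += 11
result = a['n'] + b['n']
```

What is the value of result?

Step 1: make_counter() returns a new dict each call (immutable default 0).
Step 2: a = {'n': 0}, b = {'n': 30}.
Step 3: a['n'] += 11 = 11. result = 11 + 30 = 41

The answer is 41.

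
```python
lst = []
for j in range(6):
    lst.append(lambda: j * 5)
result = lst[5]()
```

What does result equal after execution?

Step 1: All lambdas reference the same variable j (late binding).
Step 2: After the loop, j = 5. Every lambda returns j * 5.
Step 3: lst[5]() = 5 * 5 = 25

The answer is 25.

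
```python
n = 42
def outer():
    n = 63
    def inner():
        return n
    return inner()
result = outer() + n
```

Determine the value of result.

Step 1: Global n = 42. outer() shadows with n = 63.
Step 2: inner() returns enclosing n = 63. outer() = 63.
Step 3: result = 63 + global n (42) = 105

The answer is 105.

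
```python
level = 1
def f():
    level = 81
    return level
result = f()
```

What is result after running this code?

Step 1: Global level = 1.
Step 2: f() creates local level = 81, shadowing the global.
Step 3: Returns local level = 81. result = 81

The answer is 81.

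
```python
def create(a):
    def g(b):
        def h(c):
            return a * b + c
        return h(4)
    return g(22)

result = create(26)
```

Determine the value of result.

Step 1: a = 26, b = 22, c = 4.
Step 2: h() computes a * b + c = 26 * 22 + 4 = 576.
Step 3: result = 576

The answer is 576.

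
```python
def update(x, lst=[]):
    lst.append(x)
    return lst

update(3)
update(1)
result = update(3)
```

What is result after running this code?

Step 1: Mutable default argument gotcha! The list [] is created once.
Step 2: Each call appends to the SAME list: [3], [3, 1], [3, 1, 3].
Step 3: result = [3, 1, 3]

The answer is [3, 1, 3].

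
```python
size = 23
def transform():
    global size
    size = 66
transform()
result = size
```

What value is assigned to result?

Step 1: size = 23 globally.
Step 2: transform() declares global size and sets it to 66.
Step 3: After transform(), global size = 66. result = 66

The answer is 66.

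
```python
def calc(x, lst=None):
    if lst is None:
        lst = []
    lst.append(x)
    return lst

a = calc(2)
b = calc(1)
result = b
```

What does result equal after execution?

Step 1: None default with guard creates a NEW list each call.
Step 2: a = [2] (fresh list). b = [1] (another fresh list).
Step 3: result = [1] (this is the fix for mutable default)

The answer is [1].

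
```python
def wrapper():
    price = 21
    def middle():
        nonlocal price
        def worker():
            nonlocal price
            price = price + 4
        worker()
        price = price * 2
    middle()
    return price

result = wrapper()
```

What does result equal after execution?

Step 1: price = 21.
Step 2: worker() adds 4: price = 21 + 4 = 25.
Step 3: middle() doubles: price = 25 * 2 = 50.
Step 4: result = 50

The answer is 50.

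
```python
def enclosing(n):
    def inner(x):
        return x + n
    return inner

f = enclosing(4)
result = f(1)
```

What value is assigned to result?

Step 1: enclosing(4) creates a closure that captures n = 4.
Step 2: f(1) calls the closure with x = 1, returning 1 + 4 = 5.
Step 3: result = 5

The answer is 5.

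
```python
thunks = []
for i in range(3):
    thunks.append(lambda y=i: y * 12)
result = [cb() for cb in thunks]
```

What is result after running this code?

Step 1: Default arg y=i captures i at each iteration.
Step 2: thunks[k] has y defaulting to k, returns k * 12.
Step 3: result = [0, 12, 24]

The answer is [0, 12, 24].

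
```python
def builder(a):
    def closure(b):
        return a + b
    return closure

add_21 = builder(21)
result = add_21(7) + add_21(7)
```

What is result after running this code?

Step 1: add_21 captures a = 21.
Step 2: add_21(7) = 21 + 7 = 28, called twice.
Step 3: result = 28 + 28 = 56

The answer is 56.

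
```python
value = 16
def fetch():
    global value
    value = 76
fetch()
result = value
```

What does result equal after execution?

Step 1: value = 16 globally.
Step 2: fetch() declares global value and sets it to 76.
Step 3: After fetch(), global value = 76. result = 76

The answer is 76.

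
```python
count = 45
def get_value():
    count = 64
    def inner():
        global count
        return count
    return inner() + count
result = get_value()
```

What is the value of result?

Step 1: Global count = 45. get_value() shadows with local count = 64.
Step 2: inner() uses global keyword, so inner() returns global count = 45.
Step 3: get_value() returns 45 + 64 = 109

The answer is 109.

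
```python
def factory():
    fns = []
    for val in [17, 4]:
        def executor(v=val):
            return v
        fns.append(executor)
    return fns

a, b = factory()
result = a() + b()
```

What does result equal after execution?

Step 1: Default argument v=val captures val at each iteration.
Step 2: a() returns 17 (captured at first iteration), b() returns 4 (captured at second).
Step 3: result = 17 + 4 = 21

The answer is 21.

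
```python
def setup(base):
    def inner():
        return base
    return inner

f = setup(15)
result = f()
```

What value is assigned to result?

Step 1: setup(15) creates closure capturing base = 15.
Step 2: f() returns the captured base = 15.
Step 3: result = 15

The answer is 15.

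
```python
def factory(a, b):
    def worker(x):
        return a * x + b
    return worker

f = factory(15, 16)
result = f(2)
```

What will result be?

Step 1: factory(15, 16) captures a = 15, b = 16.
Step 2: f(2) computes 15 * 2 + 16 = 46.
Step 3: result = 46

The answer is 46.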